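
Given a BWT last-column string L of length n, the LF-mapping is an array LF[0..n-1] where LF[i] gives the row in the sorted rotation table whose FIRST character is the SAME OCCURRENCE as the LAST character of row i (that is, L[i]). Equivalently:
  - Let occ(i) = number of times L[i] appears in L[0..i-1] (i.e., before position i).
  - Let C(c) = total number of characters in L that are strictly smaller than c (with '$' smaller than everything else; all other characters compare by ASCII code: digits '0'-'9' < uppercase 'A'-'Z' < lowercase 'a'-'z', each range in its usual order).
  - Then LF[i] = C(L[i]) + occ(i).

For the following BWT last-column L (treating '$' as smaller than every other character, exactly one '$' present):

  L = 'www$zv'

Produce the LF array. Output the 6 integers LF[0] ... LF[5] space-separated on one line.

Answer: 2 3 4 0 5 1

Derivation:
Char counts: '$':1, 'v':1, 'w':3, 'z':1
C (first-col start): C('$')=0, C('v')=1, C('w')=2, C('z')=5
L[0]='w': occ=0, LF[0]=C('w')+0=2+0=2
L[1]='w': occ=1, LF[1]=C('w')+1=2+1=3
L[2]='w': occ=2, LF[2]=C('w')+2=2+2=4
L[3]='$': occ=0, LF[3]=C('$')+0=0+0=0
L[4]='z': occ=0, LF[4]=C('z')+0=5+0=5
L[5]='v': occ=0, LF[5]=C('v')+0=1+0=1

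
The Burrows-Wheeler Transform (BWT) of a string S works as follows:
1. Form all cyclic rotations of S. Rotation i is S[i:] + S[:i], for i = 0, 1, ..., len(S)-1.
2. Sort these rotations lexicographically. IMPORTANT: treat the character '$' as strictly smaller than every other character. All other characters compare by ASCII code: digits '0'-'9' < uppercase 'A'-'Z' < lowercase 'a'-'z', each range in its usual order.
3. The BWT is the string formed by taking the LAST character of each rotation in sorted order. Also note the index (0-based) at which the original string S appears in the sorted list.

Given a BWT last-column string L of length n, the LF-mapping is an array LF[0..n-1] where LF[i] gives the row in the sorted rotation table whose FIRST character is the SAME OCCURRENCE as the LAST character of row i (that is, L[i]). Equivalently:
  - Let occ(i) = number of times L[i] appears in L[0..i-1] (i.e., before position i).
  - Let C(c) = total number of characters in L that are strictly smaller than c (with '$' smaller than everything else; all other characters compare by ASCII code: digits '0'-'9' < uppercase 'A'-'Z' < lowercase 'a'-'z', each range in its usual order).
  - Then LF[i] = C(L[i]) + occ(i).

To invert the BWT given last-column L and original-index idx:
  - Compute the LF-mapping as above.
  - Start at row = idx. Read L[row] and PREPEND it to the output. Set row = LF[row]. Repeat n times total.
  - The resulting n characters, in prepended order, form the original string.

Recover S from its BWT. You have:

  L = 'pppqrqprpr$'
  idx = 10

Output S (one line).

Answer: rrqprpqppp$

Derivation:
LF mapping: 1 2 3 6 8 7 4 9 5 10 0
Walk LF starting at row 10, prepending L[row]:
  step 1: row=10, L[10]='$', prepend. Next row=LF[10]=0
  step 2: row=0, L[0]='p', prepend. Next row=LF[0]=1
  step 3: row=1, L[1]='p', prepend. Next row=LF[1]=2
  step 4: row=2, L[2]='p', prepend. Next row=LF[2]=3
  step 5: row=3, L[3]='q', prepend. Next row=LF[3]=6
  step 6: row=6, L[6]='p', prepend. Next row=LF[6]=4
  step 7: row=4, L[4]='r', prepend. Next row=LF[4]=8
  step 8: row=8, L[8]='p', prepend. Next row=LF[8]=5
  step 9: row=5, L[5]='q', prepend. Next row=LF[5]=7
  step 10: row=7, L[7]='r', prepend. Next row=LF[7]=9
  step 11: row=9, L[9]='r', prepend. Next row=LF[9]=10
Reversed output: rrqprpqppp$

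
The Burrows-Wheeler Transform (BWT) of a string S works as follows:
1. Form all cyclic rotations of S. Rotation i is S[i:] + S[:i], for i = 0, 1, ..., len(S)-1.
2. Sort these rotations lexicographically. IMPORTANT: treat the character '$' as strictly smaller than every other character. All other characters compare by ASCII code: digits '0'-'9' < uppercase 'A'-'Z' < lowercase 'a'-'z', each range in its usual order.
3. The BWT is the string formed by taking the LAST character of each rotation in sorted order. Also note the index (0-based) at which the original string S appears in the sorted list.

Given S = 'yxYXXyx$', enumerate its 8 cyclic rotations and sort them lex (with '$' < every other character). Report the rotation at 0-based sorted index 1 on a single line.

Answer: XXyx$yxY

Derivation:
All 8 rotations (rotation i = S[i:]+S[:i]):
  rot[0] = yxYXXyx$
  rot[1] = xYXXyx$y
  rot[2] = YXXyx$yx
  rot[3] = XXyx$yxY
  rot[4] = Xyx$yxYX
  rot[5] = yx$yxYXX
  rot[6] = x$yxYXXy
  rot[7] = $yxYXXyx
Sorted (with $ < everything):
  sorted[0] = $yxYXXyx
  sorted[1] = XXyx$yxY
  sorted[2] = Xyx$yxYX
  sorted[3] = YXXyx$yx
  sorted[4] = x$yxYXXy
  sorted[5] = xYXXyx$y
  sorted[6] = yx$yxYXX
  sorted[7] = yxYXXyx$
sorted[1] = XXyx$yxY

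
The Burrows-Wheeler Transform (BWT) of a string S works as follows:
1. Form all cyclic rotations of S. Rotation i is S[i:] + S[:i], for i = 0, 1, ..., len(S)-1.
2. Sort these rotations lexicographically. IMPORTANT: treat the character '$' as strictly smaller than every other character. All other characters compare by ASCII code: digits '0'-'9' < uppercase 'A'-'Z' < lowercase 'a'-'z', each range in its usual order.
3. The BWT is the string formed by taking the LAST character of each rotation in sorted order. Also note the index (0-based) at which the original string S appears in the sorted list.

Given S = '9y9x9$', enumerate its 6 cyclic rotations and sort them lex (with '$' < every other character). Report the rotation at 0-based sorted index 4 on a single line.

Answer: x9$9y9

Derivation:
All 6 rotations (rotation i = S[i:]+S[:i]):
  rot[0] = 9y9x9$
  rot[1] = y9x9$9
  rot[2] = 9x9$9y
  rot[3] = x9$9y9
  rot[4] = 9$9y9x
  rot[5] = $9y9x9
Sorted (with $ < everything):
  sorted[0] = $9y9x9
  sorted[1] = 9$9y9x
  sorted[2] = 9x9$9y
  sorted[3] = 9y9x9$
  sorted[4] = x9$9y9
  sorted[5] = y9x9$9
sorted[4] = x9$9y9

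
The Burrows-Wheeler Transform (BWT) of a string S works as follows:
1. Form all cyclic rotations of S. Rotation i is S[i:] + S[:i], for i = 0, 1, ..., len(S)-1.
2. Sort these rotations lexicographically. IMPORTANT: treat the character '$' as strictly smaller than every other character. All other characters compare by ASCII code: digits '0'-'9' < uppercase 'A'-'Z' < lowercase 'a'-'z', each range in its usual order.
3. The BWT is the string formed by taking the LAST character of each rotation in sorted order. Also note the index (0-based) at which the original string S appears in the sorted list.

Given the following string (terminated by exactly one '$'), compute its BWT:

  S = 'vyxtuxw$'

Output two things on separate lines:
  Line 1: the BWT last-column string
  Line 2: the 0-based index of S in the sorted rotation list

Answer: wxt$xyuv
3

Derivation:
All 8 rotations (rotation i = S[i:]+S[:i]):
  rot[0] = vyxtuxw$
  rot[1] = yxtuxw$v
  rot[2] = xtuxw$vy
  rot[3] = tuxw$vyx
  rot[4] = uxw$vyxt
  rot[5] = xw$vyxtu
  rot[6] = w$vyxtux
  rot[7] = $vyxtuxw
Sorted (with $ < everything):
  sorted[0] = $vyxtuxw  (last char: 'w')
  sorted[1] = tuxw$vyx  (last char: 'x')
  sorted[2] = uxw$vyxt  (last char: 't')
  sorted[3] = vyxtuxw$  (last char: '$')
  sorted[4] = w$vyxtux  (last char: 'x')
  sorted[5] = xtuxw$vy  (last char: 'y')
  sorted[6] = xw$vyxtu  (last char: 'u')
  sorted[7] = yxtuxw$v  (last char: 'v')
Last column: wxt$xyuv
Original string S is at sorted index 3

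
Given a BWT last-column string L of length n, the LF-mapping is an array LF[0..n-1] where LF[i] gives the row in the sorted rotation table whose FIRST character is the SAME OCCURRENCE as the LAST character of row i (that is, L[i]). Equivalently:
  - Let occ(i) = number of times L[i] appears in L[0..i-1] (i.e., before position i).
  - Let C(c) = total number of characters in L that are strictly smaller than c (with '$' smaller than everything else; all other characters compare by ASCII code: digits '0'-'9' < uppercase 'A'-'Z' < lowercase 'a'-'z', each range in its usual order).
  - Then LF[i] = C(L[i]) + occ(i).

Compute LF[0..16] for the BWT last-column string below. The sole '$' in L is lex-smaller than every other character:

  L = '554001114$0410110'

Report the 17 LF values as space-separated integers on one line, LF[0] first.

Char counts: '$':1, '0':5, '1':6, '4':3, '5':2
C (first-col start): C('$')=0, C('0')=1, C('1')=6, C('4')=12, C('5')=15
L[0]='5': occ=0, LF[0]=C('5')+0=15+0=15
L[1]='5': occ=1, LF[1]=C('5')+1=15+1=16
L[2]='4': occ=0, LF[2]=C('4')+0=12+0=12
L[3]='0': occ=0, LF[3]=C('0')+0=1+0=1
L[4]='0': occ=1, LF[4]=C('0')+1=1+1=2
L[5]='1': occ=0, LF[5]=C('1')+0=6+0=6
L[6]='1': occ=1, LF[6]=C('1')+1=6+1=7
L[7]='1': occ=2, LF[7]=C('1')+2=6+2=8
L[8]='4': occ=1, LF[8]=C('4')+1=12+1=13
L[9]='$': occ=0, LF[9]=C('$')+0=0+0=0
L[10]='0': occ=2, LF[10]=C('0')+2=1+2=3
L[11]='4': occ=2, LF[11]=C('4')+2=12+2=14
L[12]='1': occ=3, LF[12]=C('1')+3=6+3=9
L[13]='0': occ=3, LF[13]=C('0')+3=1+3=4
L[14]='1': occ=4, LF[14]=C('1')+4=6+4=10
L[15]='1': occ=5, LF[15]=C('1')+5=6+5=11
L[16]='0': occ=4, LF[16]=C('0')+4=1+4=5

Answer: 15 16 12 1 2 6 7 8 13 0 3 14 9 4 10 11 5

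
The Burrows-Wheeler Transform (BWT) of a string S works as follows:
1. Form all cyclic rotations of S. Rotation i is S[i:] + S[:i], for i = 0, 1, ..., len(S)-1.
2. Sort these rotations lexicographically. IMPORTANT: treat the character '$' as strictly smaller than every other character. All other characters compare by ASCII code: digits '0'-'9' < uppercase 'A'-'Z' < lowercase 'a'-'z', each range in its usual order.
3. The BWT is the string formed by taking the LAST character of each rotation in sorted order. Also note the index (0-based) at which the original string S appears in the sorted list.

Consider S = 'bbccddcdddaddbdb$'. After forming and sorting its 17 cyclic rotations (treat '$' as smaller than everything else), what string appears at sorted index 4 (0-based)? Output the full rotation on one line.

All 17 rotations (rotation i = S[i:]+S[:i]):
  rot[0] = bbccddcdddaddbdb$
  rot[1] = bccddcdddaddbdb$b
  rot[2] = ccddcdddaddbdb$bb
  rot[3] = cddcdddaddbdb$bbc
  rot[4] = ddcdddaddbdb$bbcc
  rot[5] = dcdddaddbdb$bbccd
  rot[6] = cdddaddbdb$bbccdd
  rot[7] = dddaddbdb$bbccddc
  rot[8] = ddaddbdb$bbccddcd
  rot[9] = daddbdb$bbccddcdd
  rot[10] = addbdb$bbccddcddd
  rot[11] = ddbdb$bbccddcddda
  rot[12] = dbdb$bbccddcdddad
  rot[13] = bdb$bbccddcdddadd
  rot[14] = db$bbccddcdddaddb
  rot[15] = b$bbccddcdddaddbd
  rot[16] = $bbccddcdddaddbdb
Sorted (with $ < everything):
  sorted[0] = $bbccddcdddaddbdb
  sorted[1] = addbdb$bbccddcddd
  sorted[2] = b$bbccddcdddaddbd
  sorted[3] = bbccddcdddaddbdb$
  sorted[4] = bccddcdddaddbdb$b
  sorted[5] = bdb$bbccddcdddadd
  sorted[6] = ccddcdddaddbdb$bb
  sorted[7] = cddcdddaddbdb$bbc
  sorted[8] = cdddaddbdb$bbccdd
  sorted[9] = daddbdb$bbccddcdd
  sorted[10] = db$bbccddcdddaddb
  sorted[11] = dbdb$bbccddcdddad
  sorted[12] = dcdddaddbdb$bbccd
  sorted[13] = ddaddbdb$bbccddcd
  sorted[14] = ddbdb$bbccddcddda
  sorted[15] = ddcdddaddbdb$bbcc
  sorted[16] = dddaddbdb$bbccddc
sorted[4] = bccddcdddaddbdb$b

Answer: bccddcdddaddbdb$b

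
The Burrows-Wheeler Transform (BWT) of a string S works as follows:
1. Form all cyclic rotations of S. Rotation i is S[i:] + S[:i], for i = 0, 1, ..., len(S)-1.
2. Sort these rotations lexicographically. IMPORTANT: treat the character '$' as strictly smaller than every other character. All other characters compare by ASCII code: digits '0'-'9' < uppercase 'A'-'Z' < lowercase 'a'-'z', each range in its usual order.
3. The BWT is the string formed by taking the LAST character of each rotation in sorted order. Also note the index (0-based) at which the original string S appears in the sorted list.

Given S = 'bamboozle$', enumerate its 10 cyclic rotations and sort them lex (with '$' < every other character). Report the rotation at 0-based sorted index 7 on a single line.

Answer: oozle$bamb

Derivation:
All 10 rotations (rotation i = S[i:]+S[:i]):
  rot[0] = bamboozle$
  rot[1] = amboozle$b
  rot[2] = mboozle$ba
  rot[3] = boozle$bam
  rot[4] = oozle$bamb
  rot[5] = ozle$bambo
  rot[6] = zle$bamboo
  rot[7] = le$bambooz
  rot[8] = e$bamboozl
  rot[9] = $bamboozle
Sorted (with $ < everything):
  sorted[0] = $bamboozle
  sorted[1] = amboozle$b
  sorted[2] = bamboozle$
  sorted[3] = boozle$bam
  sorted[4] = e$bamboozl
  sorted[5] = le$bambooz
  sorted[6] = mboozle$ba
  sorted[7] = oozle$bamb
  sorted[8] = ozle$bambo
  sorted[9] = zle$bamboo
sorted[7] = oozle$bamb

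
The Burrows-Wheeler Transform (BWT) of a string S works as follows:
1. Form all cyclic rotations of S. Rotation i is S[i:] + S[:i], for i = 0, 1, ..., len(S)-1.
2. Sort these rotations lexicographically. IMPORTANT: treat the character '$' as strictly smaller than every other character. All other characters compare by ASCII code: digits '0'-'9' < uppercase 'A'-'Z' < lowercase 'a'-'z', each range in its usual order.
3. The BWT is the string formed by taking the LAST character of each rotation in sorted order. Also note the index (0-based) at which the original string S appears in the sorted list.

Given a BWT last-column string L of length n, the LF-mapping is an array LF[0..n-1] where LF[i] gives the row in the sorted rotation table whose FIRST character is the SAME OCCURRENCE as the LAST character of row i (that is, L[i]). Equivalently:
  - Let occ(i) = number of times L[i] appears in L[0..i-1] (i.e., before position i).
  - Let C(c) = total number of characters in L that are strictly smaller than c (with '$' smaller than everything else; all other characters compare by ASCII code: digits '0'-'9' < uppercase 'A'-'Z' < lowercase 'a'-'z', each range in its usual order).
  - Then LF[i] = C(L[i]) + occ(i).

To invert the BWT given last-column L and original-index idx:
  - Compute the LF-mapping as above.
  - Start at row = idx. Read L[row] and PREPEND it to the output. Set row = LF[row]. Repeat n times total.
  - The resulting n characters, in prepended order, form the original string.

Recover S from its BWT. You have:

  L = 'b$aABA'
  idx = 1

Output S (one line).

Answer: ABaAb$

Derivation:
LF mapping: 5 0 4 1 3 2
Walk LF starting at row 1, prepending L[row]:
  step 1: row=1, L[1]='$', prepend. Next row=LF[1]=0
  step 2: row=0, L[0]='b', prepend. Next row=LF[0]=5
  step 3: row=5, L[5]='A', prepend. Next row=LF[5]=2
  step 4: row=2, L[2]='a', prepend. Next row=LF[2]=4
  step 5: row=4, L[4]='B', prepend. Next row=LF[4]=3
  step 6: row=3, L[3]='A', prepend. Next row=LF[3]=1
Reversed output: ABaAb$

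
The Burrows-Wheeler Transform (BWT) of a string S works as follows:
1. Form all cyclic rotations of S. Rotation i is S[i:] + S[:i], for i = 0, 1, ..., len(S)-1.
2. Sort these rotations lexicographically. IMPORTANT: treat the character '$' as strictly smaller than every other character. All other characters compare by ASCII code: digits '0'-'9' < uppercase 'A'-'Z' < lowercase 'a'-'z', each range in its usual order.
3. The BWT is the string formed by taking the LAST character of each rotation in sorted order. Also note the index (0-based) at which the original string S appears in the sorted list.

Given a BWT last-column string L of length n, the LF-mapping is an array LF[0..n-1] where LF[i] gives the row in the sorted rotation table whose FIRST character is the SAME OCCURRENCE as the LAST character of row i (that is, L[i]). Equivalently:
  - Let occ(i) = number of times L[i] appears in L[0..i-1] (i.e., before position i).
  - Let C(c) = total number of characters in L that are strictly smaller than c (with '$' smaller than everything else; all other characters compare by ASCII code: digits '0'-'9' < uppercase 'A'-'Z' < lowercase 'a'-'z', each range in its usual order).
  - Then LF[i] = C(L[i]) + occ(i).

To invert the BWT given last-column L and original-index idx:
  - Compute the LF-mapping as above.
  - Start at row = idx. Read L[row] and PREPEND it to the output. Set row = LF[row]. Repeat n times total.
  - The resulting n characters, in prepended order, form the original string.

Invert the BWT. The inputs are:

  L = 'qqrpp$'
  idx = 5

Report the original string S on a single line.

Answer: rpqpq$

Derivation:
LF mapping: 3 4 5 1 2 0
Walk LF starting at row 5, prepending L[row]:
  step 1: row=5, L[5]='$', prepend. Next row=LF[5]=0
  step 2: row=0, L[0]='q', prepend. Next row=LF[0]=3
  step 3: row=3, L[3]='p', prepend. Next row=LF[3]=1
  step 4: row=1, L[1]='q', prepend. Next row=LF[1]=4
  step 5: row=4, L[4]='p', prepend. Next row=LF[4]=2
  step 6: row=2, L[2]='r', prepend. Next row=LF[2]=5
Reversed output: rpqpq$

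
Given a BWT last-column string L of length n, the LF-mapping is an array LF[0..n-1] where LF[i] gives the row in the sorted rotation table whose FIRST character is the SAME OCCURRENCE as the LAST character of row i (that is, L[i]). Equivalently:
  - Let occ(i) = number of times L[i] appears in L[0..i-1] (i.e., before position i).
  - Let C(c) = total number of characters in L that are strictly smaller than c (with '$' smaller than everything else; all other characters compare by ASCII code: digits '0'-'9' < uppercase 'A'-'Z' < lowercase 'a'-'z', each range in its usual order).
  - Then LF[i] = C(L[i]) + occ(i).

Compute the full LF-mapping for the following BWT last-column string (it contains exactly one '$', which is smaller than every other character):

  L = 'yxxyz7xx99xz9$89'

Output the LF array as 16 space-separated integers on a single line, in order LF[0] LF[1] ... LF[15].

Answer: 12 7 8 13 14 1 9 10 3 4 11 15 5 0 2 6

Derivation:
Char counts: '$':1, '7':1, '8':1, '9':4, 'x':5, 'y':2, 'z':2
C (first-col start): C('$')=0, C('7')=1, C('8')=2, C('9')=3, C('x')=7, C('y')=12, C('z')=14
L[0]='y': occ=0, LF[0]=C('y')+0=12+0=12
L[1]='x': occ=0, LF[1]=C('x')+0=7+0=7
L[2]='x': occ=1, LF[2]=C('x')+1=7+1=8
L[3]='y': occ=1, LF[3]=C('y')+1=12+1=13
L[4]='z': occ=0, LF[4]=C('z')+0=14+0=14
L[5]='7': occ=0, LF[5]=C('7')+0=1+0=1
L[6]='x': occ=2, LF[6]=C('x')+2=7+2=9
L[7]='x': occ=3, LF[7]=C('x')+3=7+3=10
L[8]='9': occ=0, LF[8]=C('9')+0=3+0=3
L[9]='9': occ=1, LF[9]=C('9')+1=3+1=4
L[10]='x': occ=4, LF[10]=C('x')+4=7+4=11
L[11]='z': occ=1, LF[11]=C('z')+1=14+1=15
L[12]='9': occ=2, LF[12]=C('9')+2=3+2=5
L[13]='$': occ=0, LF[13]=C('$')+0=0+0=0
L[14]='8': occ=0, LF[14]=C('8')+0=2+0=2
L[15]='9': occ=3, LF[15]=C('9')+3=3+3=6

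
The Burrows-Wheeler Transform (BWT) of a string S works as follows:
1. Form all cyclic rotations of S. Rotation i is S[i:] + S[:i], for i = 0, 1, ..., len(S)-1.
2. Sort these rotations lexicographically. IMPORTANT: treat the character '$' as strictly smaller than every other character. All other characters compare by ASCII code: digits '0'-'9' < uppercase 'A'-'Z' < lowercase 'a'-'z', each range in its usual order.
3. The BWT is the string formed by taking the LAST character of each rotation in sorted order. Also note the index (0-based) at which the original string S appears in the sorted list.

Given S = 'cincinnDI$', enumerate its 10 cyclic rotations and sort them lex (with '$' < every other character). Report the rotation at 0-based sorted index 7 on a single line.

All 10 rotations (rotation i = S[i:]+S[:i]):
  rot[0] = cincinnDI$
  rot[1] = incinnDI$c
  rot[2] = ncinnDI$ci
  rot[3] = cinnDI$cin
  rot[4] = innDI$cinc
  rot[5] = nnDI$cinci
  rot[6] = nDI$cincin
  rot[7] = DI$cincinn
  rot[8] = I$cincinnD
  rot[9] = $cincinnDI
Sorted (with $ < everything):
  sorted[0] = $cincinnDI
  sorted[1] = DI$cincinn
  sorted[2] = I$cincinnD
  sorted[3] = cincinnDI$
  sorted[4] = cinnDI$cin
  sorted[5] = incinnDI$c
  sorted[6] = innDI$cinc
  sorted[7] = nDI$cincin
  sorted[8] = ncinnDI$ci
  sorted[9] = nnDI$cinci
sorted[7] = nDI$cincin

Answer: nDI$cincin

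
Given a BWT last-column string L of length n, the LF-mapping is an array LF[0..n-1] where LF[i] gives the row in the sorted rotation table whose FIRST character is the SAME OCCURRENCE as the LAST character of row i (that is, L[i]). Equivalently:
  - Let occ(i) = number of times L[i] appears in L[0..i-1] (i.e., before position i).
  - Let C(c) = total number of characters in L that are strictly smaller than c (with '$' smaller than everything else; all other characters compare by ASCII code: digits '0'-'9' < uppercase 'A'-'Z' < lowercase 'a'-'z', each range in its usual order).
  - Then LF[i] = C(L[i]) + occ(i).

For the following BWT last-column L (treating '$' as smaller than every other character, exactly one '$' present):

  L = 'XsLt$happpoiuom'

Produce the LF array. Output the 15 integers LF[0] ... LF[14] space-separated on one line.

Char counts: '$':1, 'L':1, 'X':1, 'a':1, 'h':1, 'i':1, 'm':1, 'o':2, 'p':3, 's':1, 't':1, 'u':1
C (first-col start): C('$')=0, C('L')=1, C('X')=2, C('a')=3, C('h')=4, C('i')=5, C('m')=6, C('o')=7, C('p')=9, C('s')=12, C('t')=13, C('u')=14
L[0]='X': occ=0, LF[0]=C('X')+0=2+0=2
L[1]='s': occ=0, LF[1]=C('s')+0=12+0=12
L[2]='L': occ=0, LF[2]=C('L')+0=1+0=1
L[3]='t': occ=0, LF[3]=C('t')+0=13+0=13
L[4]='$': occ=0, LF[4]=C('$')+0=0+0=0
L[5]='h': occ=0, LF[5]=C('h')+0=4+0=4
L[6]='a': occ=0, LF[6]=C('a')+0=3+0=3
L[7]='p': occ=0, LF[7]=C('p')+0=9+0=9
L[8]='p': occ=1, LF[8]=C('p')+1=9+1=10
L[9]='p': occ=2, LF[9]=C('p')+2=9+2=11
L[10]='o': occ=0, LF[10]=C('o')+0=7+0=7
L[11]='i': occ=0, LF[11]=C('i')+0=5+0=5
L[12]='u': occ=0, LF[12]=C('u')+0=14+0=14
L[13]='o': occ=1, LF[13]=C('o')+1=7+1=8
L[14]='m': occ=0, LF[14]=C('m')+0=6+0=6

Answer: 2 12 1 13 0 4 3 9 10 11 7 5 14 8 6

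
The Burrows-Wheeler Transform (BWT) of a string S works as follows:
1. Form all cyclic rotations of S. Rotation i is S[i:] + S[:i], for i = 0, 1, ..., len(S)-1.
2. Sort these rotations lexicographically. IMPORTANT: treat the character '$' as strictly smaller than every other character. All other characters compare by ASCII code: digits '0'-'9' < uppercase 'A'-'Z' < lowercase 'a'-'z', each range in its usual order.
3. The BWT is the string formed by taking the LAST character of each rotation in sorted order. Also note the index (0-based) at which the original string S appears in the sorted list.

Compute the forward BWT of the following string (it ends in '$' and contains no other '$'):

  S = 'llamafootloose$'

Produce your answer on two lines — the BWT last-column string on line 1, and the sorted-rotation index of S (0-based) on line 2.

Answer: emlsal$talfoooo
6

Derivation:
All 15 rotations (rotation i = S[i:]+S[:i]):
  rot[0] = llamafootloose$
  rot[1] = lamafootloose$l
  rot[2] = amafootloose$ll
  rot[3] = mafootloose$lla
  rot[4] = afootloose$llam
  rot[5] = footloose$llama
  rot[6] = ootloose$llamaf
  rot[7] = otloose$llamafo
  rot[8] = tloose$llamafoo
  rot[9] = loose$llamafoot
  rot[10] = oose$llamafootl
  rot[11] = ose$llamafootlo
  rot[12] = se$llamafootloo
  rot[13] = e$llamafootloos
  rot[14] = $llamafootloose
Sorted (with $ < everything):
  sorted[0] = $llamafootloose  (last char: 'e')
  sorted[1] = afootloose$llam  (last char: 'm')
  sorted[2] = amafootloose$ll  (last char: 'l')
  sorted[3] = e$llamafootloos  (last char: 's')
  sorted[4] = footloose$llama  (last char: 'a')
  sorted[5] = lamafootloose$l  (last char: 'l')
  sorted[6] = llamafootloose$  (last char: '$')
  sorted[7] = loose$llamafoot  (last char: 't')
  sorted[8] = mafootloose$lla  (last char: 'a')
  sorted[9] = oose$llamafootl  (last char: 'l')
  sorted[10] = ootloose$llamaf  (last char: 'f')
  sorted[11] = ose$llamafootlo  (last char: 'o')
  sorted[12] = otloose$llamafo  (last char: 'o')
  sorted[13] = se$llamafootloo  (last char: 'o')
  sorted[14] = tloose$llamafoo  (last char: 'o')
Last column: emlsal$talfoooo
Original string S is at sorted index 6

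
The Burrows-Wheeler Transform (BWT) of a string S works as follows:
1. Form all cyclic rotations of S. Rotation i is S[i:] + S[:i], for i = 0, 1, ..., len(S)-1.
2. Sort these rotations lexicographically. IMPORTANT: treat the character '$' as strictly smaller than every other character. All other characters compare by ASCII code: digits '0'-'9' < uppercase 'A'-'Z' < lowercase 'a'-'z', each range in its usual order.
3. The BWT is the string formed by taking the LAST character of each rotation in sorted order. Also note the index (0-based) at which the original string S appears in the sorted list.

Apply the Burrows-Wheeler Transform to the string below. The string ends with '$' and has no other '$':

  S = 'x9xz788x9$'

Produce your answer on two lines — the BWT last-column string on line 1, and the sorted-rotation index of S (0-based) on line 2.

All 10 rotations (rotation i = S[i:]+S[:i]):
  rot[0] = x9xz788x9$
  rot[1] = 9xz788x9$x
  rot[2] = xz788x9$x9
  rot[3] = z788x9$x9x
  rot[4] = 788x9$x9xz
  rot[5] = 88x9$x9xz7
  rot[6] = 8x9$x9xz78
  rot[7] = x9$x9xz788
  rot[8] = 9$x9xz788x
  rot[9] = $x9xz788x9
Sorted (with $ < everything):
  sorted[0] = $x9xz788x9  (last char: '9')
  sorted[1] = 788x9$x9xz  (last char: 'z')
  sorted[2] = 88x9$x9xz7  (last char: '7')
  sorted[3] = 8x9$x9xz78  (last char: '8')
  sorted[4] = 9$x9xz788x  (last char: 'x')
  sorted[5] = 9xz788x9$x  (last char: 'x')
  sorted[6] = x9$x9xz788  (last char: '8')
  sorted[7] = x9xz788x9$  (last char: '$')
  sorted[8] = xz788x9$x9  (last char: '9')
  sorted[9] = z788x9$x9x  (last char: 'x')
Last column: 9z78xx8$9x
Original string S is at sorted index 7

Answer: 9z78xx8$9x
7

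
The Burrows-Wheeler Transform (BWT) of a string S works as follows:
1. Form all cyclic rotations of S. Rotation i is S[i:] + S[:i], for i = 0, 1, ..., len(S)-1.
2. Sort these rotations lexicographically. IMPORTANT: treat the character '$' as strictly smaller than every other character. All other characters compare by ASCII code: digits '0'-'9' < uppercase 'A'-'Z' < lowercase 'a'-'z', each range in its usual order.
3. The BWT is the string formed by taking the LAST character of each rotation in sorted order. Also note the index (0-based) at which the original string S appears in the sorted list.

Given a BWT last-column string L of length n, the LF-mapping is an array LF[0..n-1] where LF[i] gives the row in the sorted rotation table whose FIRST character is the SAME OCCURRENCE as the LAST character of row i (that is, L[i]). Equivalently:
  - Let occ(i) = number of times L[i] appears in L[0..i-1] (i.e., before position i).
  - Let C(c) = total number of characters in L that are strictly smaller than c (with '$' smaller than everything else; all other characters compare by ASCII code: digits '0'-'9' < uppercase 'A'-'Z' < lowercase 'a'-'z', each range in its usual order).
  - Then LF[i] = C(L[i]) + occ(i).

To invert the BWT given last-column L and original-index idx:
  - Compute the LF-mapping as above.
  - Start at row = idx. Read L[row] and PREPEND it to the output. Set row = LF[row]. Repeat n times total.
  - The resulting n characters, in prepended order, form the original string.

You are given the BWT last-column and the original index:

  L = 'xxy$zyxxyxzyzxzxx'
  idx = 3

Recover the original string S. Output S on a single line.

LF mapping: 1 2 9 0 13 10 3 4 11 5 14 12 15 6 16 7 8
Walk LF starting at row 3, prepending L[row]:
  step 1: row=3, L[3]='$', prepend. Next row=LF[3]=0
  step 2: row=0, L[0]='x', prepend. Next row=LF[0]=1
  step 3: row=1, L[1]='x', prepend. Next row=LF[1]=2
  step 4: row=2, L[2]='y', prepend. Next row=LF[2]=9
  step 5: row=9, L[9]='x', prepend. Next row=LF[9]=5
  step 6: row=5, L[5]='y', prepend. Next row=LF[5]=10
  step 7: row=10, L[10]='z', prepend. Next row=LF[10]=14
  step 8: row=14, L[14]='z', prepend. Next row=LF[14]=16
  step 9: row=16, L[16]='x', prepend. Next row=LF[16]=8
  step 10: row=8, L[8]='y', prepend. Next row=LF[8]=11
  step 11: row=11, L[11]='y', prepend. Next row=LF[11]=12
  step 12: row=12, L[12]='z', prepend. Next row=LF[12]=15
  step 13: row=15, L[15]='x', prepend. Next row=LF[15]=7
  step 14: row=7, L[7]='x', prepend. Next row=LF[7]=4
  step 15: row=4, L[4]='z', prepend. Next row=LF[4]=13
  step 16: row=13, L[13]='x', prepend. Next row=LF[13]=6
  step 17: row=6, L[6]='x', prepend. Next row=LF[6]=3
Reversed output: xxzxxzyyxzzyxyxx$

Answer: xxzxxzyyxzzyxyxx$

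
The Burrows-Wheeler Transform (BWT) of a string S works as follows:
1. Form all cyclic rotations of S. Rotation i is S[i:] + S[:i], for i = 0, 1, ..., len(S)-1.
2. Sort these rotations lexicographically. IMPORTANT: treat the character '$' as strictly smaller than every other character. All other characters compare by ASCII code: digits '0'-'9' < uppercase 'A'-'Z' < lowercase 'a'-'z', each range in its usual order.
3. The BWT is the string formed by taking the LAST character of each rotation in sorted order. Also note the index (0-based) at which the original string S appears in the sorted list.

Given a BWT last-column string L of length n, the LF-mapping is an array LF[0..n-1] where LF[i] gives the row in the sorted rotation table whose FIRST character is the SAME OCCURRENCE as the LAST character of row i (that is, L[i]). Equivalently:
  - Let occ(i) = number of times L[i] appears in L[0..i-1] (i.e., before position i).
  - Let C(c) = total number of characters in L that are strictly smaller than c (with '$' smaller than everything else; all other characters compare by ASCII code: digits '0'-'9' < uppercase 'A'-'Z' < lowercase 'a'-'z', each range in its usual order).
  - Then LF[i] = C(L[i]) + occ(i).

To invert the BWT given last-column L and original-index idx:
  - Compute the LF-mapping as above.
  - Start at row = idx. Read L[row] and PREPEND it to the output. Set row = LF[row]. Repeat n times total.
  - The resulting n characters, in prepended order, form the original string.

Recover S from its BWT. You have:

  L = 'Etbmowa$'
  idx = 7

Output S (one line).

LF mapping: 1 6 3 4 5 7 2 0
Walk LF starting at row 7, prepending L[row]:
  step 1: row=7, L[7]='$', prepend. Next row=LF[7]=0
  step 2: row=0, L[0]='E', prepend. Next row=LF[0]=1
  step 3: row=1, L[1]='t', prepend. Next row=LF[1]=6
  step 4: row=6, L[6]='a', prepend. Next row=LF[6]=2
  step 5: row=2, L[2]='b', prepend. Next row=LF[2]=3
  step 6: row=3, L[3]='m', prepend. Next row=LF[3]=4
  step 7: row=4, L[4]='o', prepend. Next row=LF[4]=5
  step 8: row=5, L[5]='w', prepend. Next row=LF[5]=7
Reversed output: wombatE$

Answer: wombatE$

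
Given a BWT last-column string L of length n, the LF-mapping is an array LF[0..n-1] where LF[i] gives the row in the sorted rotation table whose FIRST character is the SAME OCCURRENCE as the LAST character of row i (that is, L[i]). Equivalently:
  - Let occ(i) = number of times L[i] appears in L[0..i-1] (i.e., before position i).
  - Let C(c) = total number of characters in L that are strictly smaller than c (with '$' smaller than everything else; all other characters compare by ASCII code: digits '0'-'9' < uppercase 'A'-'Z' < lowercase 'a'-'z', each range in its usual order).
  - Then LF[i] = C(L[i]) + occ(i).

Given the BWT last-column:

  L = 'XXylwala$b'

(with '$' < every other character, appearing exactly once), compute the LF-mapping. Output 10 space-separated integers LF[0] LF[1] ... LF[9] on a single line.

Char counts: '$':1, 'X':2, 'a':2, 'b':1, 'l':2, 'w':1, 'y':1
C (first-col start): C('$')=0, C('X')=1, C('a')=3, C('b')=5, C('l')=6, C('w')=8, C('y')=9
L[0]='X': occ=0, LF[0]=C('X')+0=1+0=1
L[1]='X': occ=1, LF[1]=C('X')+1=1+1=2
L[2]='y': occ=0, LF[2]=C('y')+0=9+0=9
L[3]='l': occ=0, LF[3]=C('l')+0=6+0=6
L[4]='w': occ=0, LF[4]=C('w')+0=8+0=8
L[5]='a': occ=0, LF[5]=C('a')+0=3+0=3
L[6]='l': occ=1, LF[6]=C('l')+1=6+1=7
L[7]='a': occ=1, LF[7]=C('a')+1=3+1=4
L[8]='$': occ=0, LF[8]=C('$')+0=0+0=0
L[9]='b': occ=0, LF[9]=C('b')+0=5+0=5

Answer: 1 2 9 6 8 3 7 4 0 5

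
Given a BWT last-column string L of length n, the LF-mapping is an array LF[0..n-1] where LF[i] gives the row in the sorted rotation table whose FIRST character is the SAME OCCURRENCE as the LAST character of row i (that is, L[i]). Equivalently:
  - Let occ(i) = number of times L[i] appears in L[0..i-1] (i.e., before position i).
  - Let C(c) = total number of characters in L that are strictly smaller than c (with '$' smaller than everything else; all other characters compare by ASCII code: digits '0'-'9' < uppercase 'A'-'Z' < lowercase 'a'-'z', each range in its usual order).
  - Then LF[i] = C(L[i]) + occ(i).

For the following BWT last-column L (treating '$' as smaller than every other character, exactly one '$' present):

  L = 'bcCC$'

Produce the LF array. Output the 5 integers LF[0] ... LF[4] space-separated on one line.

Answer: 3 4 1 2 0

Derivation:
Char counts: '$':1, 'C':2, 'b':1, 'c':1
C (first-col start): C('$')=0, C('C')=1, C('b')=3, C('c')=4
L[0]='b': occ=0, LF[0]=C('b')+0=3+0=3
L[1]='c': occ=0, LF[1]=C('c')+0=4+0=4
L[2]='C': occ=0, LF[2]=C('C')+0=1+0=1
L[3]='C': occ=1, LF[3]=C('C')+1=1+1=2
L[4]='$': occ=0, LF[4]=C('$')+0=0+0=0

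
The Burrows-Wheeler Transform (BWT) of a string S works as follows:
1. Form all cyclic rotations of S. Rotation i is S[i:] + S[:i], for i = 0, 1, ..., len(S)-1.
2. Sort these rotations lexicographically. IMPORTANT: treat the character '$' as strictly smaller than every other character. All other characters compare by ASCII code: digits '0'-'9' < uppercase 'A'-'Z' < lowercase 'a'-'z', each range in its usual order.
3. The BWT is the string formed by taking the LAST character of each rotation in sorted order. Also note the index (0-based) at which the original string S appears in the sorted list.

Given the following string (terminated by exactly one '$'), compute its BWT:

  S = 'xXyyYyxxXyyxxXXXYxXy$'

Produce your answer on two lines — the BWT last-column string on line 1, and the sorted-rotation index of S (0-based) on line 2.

Answer: yxXXxxxXyxY$xyyXyyYXX
11

Derivation:
All 21 rotations (rotation i = S[i:]+S[:i]):
  rot[0] = xXyyYyxxXyyxxXXXYxXy$
  rot[1] = XyyYyxxXyyxxXXXYxXy$x
  rot[2] = yyYyxxXyyxxXXXYxXy$xX
  rot[3] = yYyxxXyyxxXXXYxXy$xXy
  rot[4] = YyxxXyyxxXXXYxXy$xXyy
  rot[5] = yxxXyyxxXXXYxXy$xXyyY
  rot[6] = xxXyyxxXXXYxXy$xXyyYy
  rot[7] = xXyyxxXXXYxXy$xXyyYyx
  rot[8] = XyyxxXXXYxXy$xXyyYyxx
  rot[9] = yyxxXXXYxXy$xXyyYyxxX
  rot[10] = yxxXXXYxXy$xXyyYyxxXy
  rot[11] = xxXXXYxXy$xXyyYyxxXyy
  rot[12] = xXXXYxXy$xXyyYyxxXyyx
  rot[13] = XXXYxXy$xXyyYyxxXyyxx
  rot[14] = XXYxXy$xXyyYyxxXyyxxX
  rot[15] = XYxXy$xXyyYyxxXyyxxXX
  rot[16] = YxXy$xXyyYyxxXyyxxXXX
  rot[17] = xXy$xXyyYyxxXyyxxXXXY
  rot[18] = Xy$xXyyYyxxXyyxxXXXYx
  rot[19] = y$xXyyYyxxXyyxxXXXYxX
  rot[20] = $xXyyYyxxXyyxxXXXYxXy
Sorted (with $ < everything):
  sorted[0] = $xXyyYyxxXyyxxXXXYxXy  (last char: 'y')
  sorted[1] = XXXYxXy$xXyyYyxxXyyxx  (last char: 'x')
  sorted[2] = XXYxXy$xXyyYyxxXyyxxX  (last char: 'X')
  sorted[3] = XYxXy$xXyyYyxxXyyxxXX  (last char: 'X')
  sorted[4] = Xy$xXyyYyxxXyyxxXXXYx  (last char: 'x')
  sorted[5] = XyyYyxxXyyxxXXXYxXy$x  (last char: 'x')
  sorted[6] = XyyxxXXXYxXy$xXyyYyxx  (last char: 'x')
  sorted[7] = YxXy$xXyyYyxxXyyxxXXX  (last char: 'X')
  sorted[8] = YyxxXyyxxXXXYxXy$xXyy  (last char: 'y')
  sorted[9] = xXXXYxXy$xXyyYyxxXyyx  (last char: 'x')
  sorted[10] = xXy$xXyyYyxxXyyxxXXXY  (last char: 'Y')
  sorted[11] = xXyyYyxxXyyxxXXXYxXy$  (last char: '$')
  sorted[12] = xXyyxxXXXYxXy$xXyyYyx  (last char: 'x')
  sorted[13] = xxXXXYxXy$xXyyYyxxXyy  (last char: 'y')
  sorted[14] = xxXyyxxXXXYxXy$xXyyYy  (last char: 'y')
  sorted[15] = y$xXyyYyxxXyyxxXXXYxX  (last char: 'X')
  sorted[16] = yYyxxXyyxxXXXYxXy$xXy  (last char: 'y')
  sorted[17] = yxxXXXYxXy$xXyyYyxxXy  (last char: 'y')
  sorted[18] = yxxXyyxxXXXYxXy$xXyyY  (last char: 'Y')
  sorted[19] = yyYyxxXyyxxXXXYxXy$xX  (last char: 'X')
  sorted[20] = yyxxXXXYxXy$xXyyYyxxX  (last char: 'X')
Last column: yxXXxxxXyxY$xyyXyyYXX
Original string S is at sorted index 11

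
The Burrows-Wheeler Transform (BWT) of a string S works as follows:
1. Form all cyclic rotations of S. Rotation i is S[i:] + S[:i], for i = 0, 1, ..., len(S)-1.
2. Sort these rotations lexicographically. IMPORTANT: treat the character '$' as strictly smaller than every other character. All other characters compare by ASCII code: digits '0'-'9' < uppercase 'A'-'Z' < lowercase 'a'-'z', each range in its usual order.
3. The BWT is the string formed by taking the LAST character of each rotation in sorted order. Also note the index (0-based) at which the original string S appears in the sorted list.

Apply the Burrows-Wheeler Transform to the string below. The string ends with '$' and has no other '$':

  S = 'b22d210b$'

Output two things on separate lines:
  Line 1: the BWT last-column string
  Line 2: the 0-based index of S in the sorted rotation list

All 9 rotations (rotation i = S[i:]+S[:i]):
  rot[0] = b22d210b$
  rot[1] = 22d210b$b
  rot[2] = 2d210b$b2
  rot[3] = d210b$b22
  rot[4] = 210b$b22d
  rot[5] = 10b$b22d2
  rot[6] = 0b$b22d21
  rot[7] = b$b22d210
  rot[8] = $b22d210b
Sorted (with $ < everything):
  sorted[0] = $b22d210b  (last char: 'b')
  sorted[1] = 0b$b22d21  (last char: '1')
  sorted[2] = 10b$b22d2  (last char: '2')
  sorted[3] = 210b$b22d  (last char: 'd')
  sorted[4] = 22d210b$b  (last char: 'b')
  sorted[5] = 2d210b$b2  (last char: '2')
  sorted[6] = b$b22d210  (last char: '0')
  sorted[7] = b22d210b$  (last char: '$')
  sorted[8] = d210b$b22  (last char: '2')
Last column: b12db20$2
Original string S is at sorted index 7

Answer: b12db20$2
7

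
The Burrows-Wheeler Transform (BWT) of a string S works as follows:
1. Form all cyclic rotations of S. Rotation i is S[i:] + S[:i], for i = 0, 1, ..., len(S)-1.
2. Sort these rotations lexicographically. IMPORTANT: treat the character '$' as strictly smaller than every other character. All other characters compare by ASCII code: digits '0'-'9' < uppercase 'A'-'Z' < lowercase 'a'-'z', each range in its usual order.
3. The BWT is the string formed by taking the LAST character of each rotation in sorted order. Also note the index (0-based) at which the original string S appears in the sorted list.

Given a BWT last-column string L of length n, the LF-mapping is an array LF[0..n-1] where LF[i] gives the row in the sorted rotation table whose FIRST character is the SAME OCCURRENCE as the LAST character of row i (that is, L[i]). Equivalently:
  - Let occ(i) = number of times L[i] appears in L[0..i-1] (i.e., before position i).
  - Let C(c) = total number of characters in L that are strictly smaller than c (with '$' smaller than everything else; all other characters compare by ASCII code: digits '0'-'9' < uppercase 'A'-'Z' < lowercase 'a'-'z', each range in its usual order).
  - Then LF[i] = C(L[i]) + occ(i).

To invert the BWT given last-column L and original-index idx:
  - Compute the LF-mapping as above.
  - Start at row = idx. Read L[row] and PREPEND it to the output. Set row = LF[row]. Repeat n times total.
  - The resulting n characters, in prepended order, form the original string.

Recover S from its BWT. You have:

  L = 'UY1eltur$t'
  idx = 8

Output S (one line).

LF mapping: 2 3 1 4 5 7 9 6 0 8
Walk LF starting at row 8, prepending L[row]:
  step 1: row=8, L[8]='$', prepend. Next row=LF[8]=0
  step 2: row=0, L[0]='U', prepend. Next row=LF[0]=2
  step 3: row=2, L[2]='1', prepend. Next row=LF[2]=1
  step 4: row=1, L[1]='Y', prepend. Next row=LF[1]=3
  step 5: row=3, L[3]='e', prepend. Next row=LF[3]=4
  step 6: row=4, L[4]='l', prepend. Next row=LF[4]=5
  step 7: row=5, L[5]='t', prepend. Next row=LF[5]=7
  step 8: row=7, L[7]='r', prepend. Next row=LF[7]=6
  step 9: row=6, L[6]='u', prepend. Next row=LF[6]=9
  step 10: row=9, L[9]='t', prepend. Next row=LF[9]=8
Reversed output: turtleY1U$

Answer: turtleY1U$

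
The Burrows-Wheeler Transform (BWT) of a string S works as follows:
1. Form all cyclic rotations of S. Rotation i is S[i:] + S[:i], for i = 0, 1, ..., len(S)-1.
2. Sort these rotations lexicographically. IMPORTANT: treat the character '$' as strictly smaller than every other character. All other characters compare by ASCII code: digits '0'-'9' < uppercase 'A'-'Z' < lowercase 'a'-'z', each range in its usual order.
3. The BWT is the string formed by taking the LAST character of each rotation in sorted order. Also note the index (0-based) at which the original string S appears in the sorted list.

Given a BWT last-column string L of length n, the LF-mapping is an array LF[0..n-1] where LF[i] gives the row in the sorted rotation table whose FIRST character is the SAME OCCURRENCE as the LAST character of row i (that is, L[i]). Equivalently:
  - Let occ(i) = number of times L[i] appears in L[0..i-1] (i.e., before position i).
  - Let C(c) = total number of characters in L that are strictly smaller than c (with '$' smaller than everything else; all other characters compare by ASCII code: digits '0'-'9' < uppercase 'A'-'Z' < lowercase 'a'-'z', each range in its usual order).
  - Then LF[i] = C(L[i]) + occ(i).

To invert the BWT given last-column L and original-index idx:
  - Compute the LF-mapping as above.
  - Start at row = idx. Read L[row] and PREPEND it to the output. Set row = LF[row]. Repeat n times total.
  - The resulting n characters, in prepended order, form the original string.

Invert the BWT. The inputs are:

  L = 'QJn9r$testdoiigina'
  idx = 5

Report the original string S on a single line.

Answer: disintegrationJ9Q$

Derivation:
LF mapping: 3 2 11 1 14 0 16 6 15 17 5 13 8 9 7 10 12 4
Walk LF starting at row 5, prepending L[row]:
  step 1: row=5, L[5]='$', prepend. Next row=LF[5]=0
  step 2: row=0, L[0]='Q', prepend. Next row=LF[0]=3
  step 3: row=3, L[3]='9', prepend. Next row=LF[3]=1
  step 4: row=1, L[1]='J', prepend. Next row=LF[1]=2
  step 5: row=2, L[2]='n', prepend. Next row=LF[2]=11
  step 6: row=11, L[11]='o', prepend. Next row=LF[11]=13
  step 7: row=13, L[13]='i', prepend. Next row=LF[13]=9
  step 8: row=9, L[9]='t', prepend. Next row=LF[9]=17
  step 9: row=17, L[17]='a', prepend. Next row=LF[17]=4
  step 10: row=4, L[4]='r', prepend. Next row=LF[4]=14
  step 11: row=14, L[14]='g', prepend. Next row=LF[14]=7
  step 12: row=7, L[7]='e', prepend. Next row=LF[7]=6
  step 13: row=6, L[6]='t', prepend. Next row=LF[6]=16
  step 14: row=16, L[16]='n', prepend. Next row=LF[16]=12
  step 15: row=12, L[12]='i', prepend. Next row=LF[12]=8
  step 16: row=8, L[8]='s', prepend. Next row=LF[8]=15
  step 17: row=15, L[15]='i', prepend. Next row=LF[15]=10
  step 18: row=10, L[10]='d', prepend. Next row=LF[10]=5
Reversed output: disintegrationJ9Q$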